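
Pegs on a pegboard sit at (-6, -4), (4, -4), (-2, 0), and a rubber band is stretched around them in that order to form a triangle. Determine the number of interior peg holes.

By the shoelace formula, twice the signed area is |((-6)·(-4) − 4·(-4)) + (4·0 − (-2)·(-4)) + ((-2)·(-4) − (-6)·0)| = 40, so the area is 20.
Summing gcd(|Δx|,|Δy|) over the edges gives the boundary count: gcd(10,0) + gcd(6,4) + gcd(4,4) = 10+2+4 = 16.
Pick's theorem gives I = A − B/2 + 1 = 20 − 16/2 + 1 = 13.

13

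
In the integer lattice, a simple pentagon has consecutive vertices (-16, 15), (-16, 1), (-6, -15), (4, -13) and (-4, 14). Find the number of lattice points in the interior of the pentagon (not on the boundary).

Using the shoelace formula, 2A = |((-16)·1 − (-16)·15) + ((-16)·(-15) − (-6)·1) + ((-6)·(-13) − 4·(-15)) + (4·14 − (-4)·(-13)) + ((-4)·15 − (-16)·14)| = 776, so the area is 388.
Summing gcd(|Δx|,|Δy|) over the edges gives the boundary count: gcd(0,14) + gcd(10,16) + gcd(10,2) + gcd(8,27) + gcd(12,1) = 14+2+2+1+1 = 20.
Pick's theorem gives I = A − B/2 + 1 = 388 − 20/2 + 1 = 379.

379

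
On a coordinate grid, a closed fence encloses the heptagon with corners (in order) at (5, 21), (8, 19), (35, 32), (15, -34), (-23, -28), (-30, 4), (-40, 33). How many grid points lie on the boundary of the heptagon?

Along each edge there are gcd(|Δx|,|Δy|)+1 lattice points, so counting each shared vertex once the boundary has gcd(3,2) + gcd(27,13) + gcd(20,66) + gcd(38,6) + gcd(7,32) + gcd(10,29) + gcd(45,12) = 1+1+2+2+1+1+3 = 11.

11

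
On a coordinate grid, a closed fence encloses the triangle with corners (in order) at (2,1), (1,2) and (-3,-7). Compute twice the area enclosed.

13

The shoelace formula gives twice the area as |(2·2 − 1·1) + (1·(-7) − (-3)·2) + ((-3)·1 − 2·(-7))| = 13, so the area is 6.5.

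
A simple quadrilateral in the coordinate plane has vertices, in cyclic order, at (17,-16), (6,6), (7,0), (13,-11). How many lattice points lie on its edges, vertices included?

Summing gcd(|Δx|,|Δy|) over the edges gives the boundary count: gcd(11,22) + gcd(1,6) + gcd(6,11) + gcd(4,5) = 11+1+1+1 = 14.

14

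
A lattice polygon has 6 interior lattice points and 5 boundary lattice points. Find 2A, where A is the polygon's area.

By Pick's theorem, A = I + B/2 − 1 = 6 + 5/2 − 1 = 15/2.
Hence 2A = 15.

15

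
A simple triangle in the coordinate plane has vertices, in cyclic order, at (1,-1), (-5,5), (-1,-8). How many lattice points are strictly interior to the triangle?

By the shoelace formula, twice the signed area is |(1·5 − (-5)·(-1)) + ((-5)·(-8) − (-1)·5) + ((-1)·(-1) − 1·(-8))| = 54, so the area is 27.
The number of boundary lattice points is Σ gcd(|Δx|,|Δy|) = gcd(6,6) + gcd(4,13) + gcd(2,7) = 6+1+1 = 8.
Pick's theorem gives I = A − B/2 + 1 = 27 − 8/2 + 1 = 24.

24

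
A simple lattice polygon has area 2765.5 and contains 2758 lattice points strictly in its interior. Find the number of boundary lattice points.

Pick's theorem gives A = I + B/2 − 1, so B = 2(A − I + 1) = 2(2765.5 − 2758 + 1) = 17.

17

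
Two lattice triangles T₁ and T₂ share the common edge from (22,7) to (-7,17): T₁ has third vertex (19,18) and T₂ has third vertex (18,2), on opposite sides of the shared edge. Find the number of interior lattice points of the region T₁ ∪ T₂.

The union is the simple quadrilateral with vertices (22,7), (19,18), (-7,17), (18,2) in order.
The shoelace formula gives twice the area as |(22·18 − 19·7) + (19·17 − (-7)·18) + ((-7)·2 − 18·17) + (18·7 − 22·2)| = 474, so the area is 237.
Summing gcd(|Δx|,|Δy|) over the edges gives the boundary count: gcd(3,11) + gcd(26,1) + gcd(25,15) + gcd(4,5) = 1+1+5+1 = 8.
By Pick's theorem I = A − B/2 + 1 = 237 − 8/2 + 1 = 234.

234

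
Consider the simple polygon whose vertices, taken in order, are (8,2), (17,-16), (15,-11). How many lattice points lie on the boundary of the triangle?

11

Summing gcd(|Δx|,|Δy|) over the edges gives the boundary count: gcd(9,18) + gcd(2,5) + gcd(7,13) = 9+1+1 = 11.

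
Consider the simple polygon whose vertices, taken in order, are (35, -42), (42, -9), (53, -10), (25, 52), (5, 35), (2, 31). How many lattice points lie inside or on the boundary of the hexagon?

2026

Using the shoelace formula, 2A = |[35·(-9) − 42·(-42)] + [42·(-10) − 53·(-9)] + [53·52 − 25·(-10)] + [25·35 − 5·52] + [5·31 − 2·35] + [2·(-42) − 35·31]| = 4043, so the area is 2021.5.
Along each edge there are gcd(|Δx|,|Δy|)+1 lattice points, so counting each shared vertex once the boundary has gcd(7,33) + gcd(11,1) + gcd(28,62) + gcd(20,17) + gcd(3,4) + gcd(33,73) = 1+1+2+1+1+1 = 7.
Pick's theorem gives I = A − B/2 + 1 = 2021.5 − 7/2 + 1 = 2019, so the closed region contains I + B = 2019 + 7 = 2026 lattice points.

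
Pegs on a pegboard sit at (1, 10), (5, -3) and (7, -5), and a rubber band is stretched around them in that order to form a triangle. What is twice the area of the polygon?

By the shoelace formula, twice the signed area is |[1·(-3) − 5·10] + [5·(-5) − 7·(-3)] + [7·10 − 1·(-5)]| = 18, so the area is 9.

18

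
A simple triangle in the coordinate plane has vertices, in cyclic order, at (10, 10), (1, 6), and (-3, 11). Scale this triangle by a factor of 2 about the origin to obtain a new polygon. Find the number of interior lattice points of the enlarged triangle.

120

Using the shoelace formula, 2A = |[10·6 − 1·10] + [1·11 − (-3)·6] + [(-3)·10 − 10·11]| = 61, so the area is 61/2.
Summing gcd(|Δx|,|Δy|) over the edges gives the boundary count: gcd(9,4) + gcd(4,5) + gcd(13,1) = 1+1+1 = 3.
Scaling by 2 multiplies the area by 2² = 4 (so the new area is 122) and multiplies the boundary lattice-point count by 2, giving 6.
By Pick's theorem, the interior count of the dilated polygon is 122 − 6/2 + 1 = 120.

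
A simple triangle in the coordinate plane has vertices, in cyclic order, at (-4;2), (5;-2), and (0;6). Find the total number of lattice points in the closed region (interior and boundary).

30

Using the shoelace formula, 2A = |[(-4)·(-2) − 5·2] + [5·6 − 0·(-2)] + [0·2 − (-4)·6]| = 52, so the area is 26.
Along each edge there are gcd(|Δx|,|Δy|)+1 lattice points, so counting each shared vertex once the boundary has gcd(9,4) + gcd(5,8) + gcd(4,4) = 1+1+4 = 6.
Pick's theorem gives I = A − B/2 + 1 = 26 − 6/2 + 1 = 24, so the closed region contains I + B = 24 + 6 = 30 lattice points.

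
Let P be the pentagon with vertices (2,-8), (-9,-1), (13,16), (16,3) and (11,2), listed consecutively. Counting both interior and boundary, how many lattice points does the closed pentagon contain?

By the shoelace formula, twice the signed area is |(2·(-1) − (-9)·(-8)) + ((-9)·16 − 13·(-1)) + (13·3 − 16·16) + (16·2 − 11·3) + (11·(-8) − 2·2)| = 515, so the area is 515/2.
The number of boundary lattice points is Σ gcd(|Δx|,|Δy|) = gcd(11,7) + gcd(22,17) + gcd(3,13) + gcd(5,1) + gcd(9,10) = 1+1+1+1+1 = 5.
Pick's theorem gives I = A − B/2 + 1 = 515/2 − 5/2 + 1 = 256, so the closed region contains I + B = 256 + 5 = 261 lattice points.

261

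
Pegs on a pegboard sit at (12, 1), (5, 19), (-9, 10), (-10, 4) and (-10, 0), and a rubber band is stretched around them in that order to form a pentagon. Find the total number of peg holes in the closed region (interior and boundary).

The shoelace formula gives twice the area as |[12·19 − 5·1] + [5·10 − (-9)·19] + [(-9)·4 − (-10)·10] + [(-10)·0 − (-10)·4] + [(-10)·1 − 12·0]| = 538, so the area is 269.
The number of boundary lattice points is Σ gcd(|Δx|,|Δy|) = gcd(7,18) + gcd(14,9) + gcd(1,6) + gcd(0,4) + gcd(22,1) = 1+1+1+4+1 = 8.
Pick's theorem gives I = A − B/2 + 1 = 269 − 8/2 + 1 = 266, so the closed region contains I + B = 266 + 8 = 274 lattice points.

274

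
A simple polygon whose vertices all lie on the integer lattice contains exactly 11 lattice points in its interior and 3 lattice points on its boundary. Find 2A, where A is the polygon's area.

Pick's theorem states A = I + B/2 − 1, so A = 11 + 3/2 − 1 = 23/2.
Hence 2A = 23.

23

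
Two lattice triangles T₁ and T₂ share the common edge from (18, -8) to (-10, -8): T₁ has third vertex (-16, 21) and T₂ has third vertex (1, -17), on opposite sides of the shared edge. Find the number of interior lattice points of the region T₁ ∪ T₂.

531

The union is the simple quadrilateral with vertices (18, -8), (-16, 21), (-10, -8), (1, -17) in order.
The shoelace formula gives twice the area as |[18·21 − (-16)·(-8)] + [(-16)·(-8) − (-10)·21] + [(-10)·(-17) − 1·(-8)] + [1·(-8) − 18·(-17)]| = 1064, so the area is 532.
Along each edge there are gcd(|Δx|,|Δy|)+1 lattice points, so counting each shared vertex once the boundary has gcd(34,29) + gcd(6,29) + gcd(11,9) + gcd(17,9) = 1+1+1+1 = 4.
By Pick's theorem I = A − B/2 + 1 = 532 − 4/2 + 1 = 531.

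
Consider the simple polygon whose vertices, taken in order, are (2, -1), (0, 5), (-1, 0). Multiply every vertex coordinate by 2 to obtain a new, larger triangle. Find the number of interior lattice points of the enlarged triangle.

Using the shoelace formula, 2A = |[2·5 − 0·(-1)] + [0·0 − (-1)·5] + [(-1)·(-1) − 2·0]| = 16, so the area is 8.
Summing gcd(|Δx|,|Δy|) over the edges gives the boundary count: gcd(2,6) + gcd(1,5) + gcd(3,1) = 2+1+1 = 4.
Scaling by 2 multiplies the area by 2² = 4 (so the new area is 32) and multiplies the boundary lattice-point count by 2, giving 8.
By Pick's theorem, the interior count of the dilated polygon is 32 − 8/2 + 1 = 29.

29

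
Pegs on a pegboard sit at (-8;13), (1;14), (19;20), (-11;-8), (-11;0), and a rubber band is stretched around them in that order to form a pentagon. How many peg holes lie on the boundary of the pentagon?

18

Along each edge there are gcd(|Δx|,|Δy|)+1 lattice points, so counting each shared vertex once the boundary has gcd(9,1) + gcd(18,6) + gcd(30,28) + gcd(0,8) + gcd(3,13) = 1+6+2+8+1 = 18.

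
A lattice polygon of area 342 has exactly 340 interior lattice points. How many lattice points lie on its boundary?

6

Pick's theorem gives A = I + B/2 − 1, so B = 2(A − I + 1) = 2(342 − 340 + 1) = 6.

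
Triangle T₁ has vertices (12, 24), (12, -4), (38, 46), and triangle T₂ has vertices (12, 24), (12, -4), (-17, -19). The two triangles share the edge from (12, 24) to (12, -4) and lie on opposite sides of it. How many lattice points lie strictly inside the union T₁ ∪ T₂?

The union is the simple quadrilateral with vertices (12, 24), (38, 46), (12, -4), (-17, -19) in order.
By the shoelace formula, twice the signed area is |(12·46 − 38·24) + (38·(-4) − 12·46) + (12·(-19) − (-17)·(-4)) + ((-17)·24 − 12·(-19))| = 1540, so the area is 770.
Along each edge there are gcd(|Δx|,|Δy|)+1 lattice points, so counting each shared vertex once the boundary has gcd(26,22) + gcd(26,50) + gcd(29,15) + gcd(29,43) = 2+2+1+1 = 6.
By Pick's theorem I = A − B/2 + 1 = 770 − 6/2 + 1 = 768.

768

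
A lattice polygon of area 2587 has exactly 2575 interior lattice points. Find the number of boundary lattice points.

26

Pick's theorem gives A = I + B/2 − 1, so B = 2(A − I + 1) = 2(2587 − 2575 + 1) = 26.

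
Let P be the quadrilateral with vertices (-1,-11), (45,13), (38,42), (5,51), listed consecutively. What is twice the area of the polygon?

Using the shoelace formula, 2A = |((-1)·13 − 45·(-11)) + (45·42 − 38·13) + (38·51 − 5·42) + (5·(-11) − (-1)·51)| = 3602, so the area is 1801.

3602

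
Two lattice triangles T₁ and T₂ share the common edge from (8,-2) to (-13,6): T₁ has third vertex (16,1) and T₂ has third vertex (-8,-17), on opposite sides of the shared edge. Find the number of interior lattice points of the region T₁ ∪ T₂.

The union is the simple quadrilateral with vertices (8,-2), (16,1), (-13,6), (-8,-17) in order.
Using the shoelace formula, 2A = |(8·1 − 16·(-2)) + (16·6 − (-13)·1) + ((-13)·(-17) − (-8)·6) + ((-8)·(-2) − 8·(-17))| = 570, so the area is 285.
The number of boundary lattice points is Σ gcd(|Δx|,|Δy|) = gcd(8,3) + gcd(29,5) + gcd(5,23) + gcd(16,15) = 1+1+1+1 = 4.
By Pick's theorem I = A − B/2 + 1 = 285 − 4/2 + 1 = 284.

284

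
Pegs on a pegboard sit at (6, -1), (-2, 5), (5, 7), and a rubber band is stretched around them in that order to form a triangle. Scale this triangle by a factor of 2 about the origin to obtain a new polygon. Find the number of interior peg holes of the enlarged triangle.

113

Using the shoelace formula, 2A = |(6·5 − (-2)·(-1)) + ((-2)·7 − 5·5) + (5·(-1) − 6·7)| = 58, so the area is 29.
Summing gcd(|Δx|,|Δy|) over the edges gives the boundary count: gcd(8,6) + gcd(7,2) + gcd(1,8) = 2+1+1 = 4.
Scaling by 2 multiplies the area by 2² = 4 (so the new area is 116) and multiplies the boundary lattice-point count by 2, giving 8.
By Pick's theorem, the interior count of the dilated polygon is 116 − 8/2 + 1 = 113.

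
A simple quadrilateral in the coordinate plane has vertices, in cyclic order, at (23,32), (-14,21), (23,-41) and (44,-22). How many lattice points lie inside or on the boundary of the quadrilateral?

2121

Using the shoelace formula, 2A = |[23·21 − (-14)·32] + [(-14)·(-41) − 23·21] + [23·(-22) − 44·(-41)] + [44·32 − 23·(-22)]| = 4234, so the area is 2117.
Summing gcd(|Δx|,|Δy|) over the edges gives the boundary count: gcd(37,11) + gcd(37,62) + gcd(21,19) + gcd(21,54) = 1+1+1+3 = 6.
Pick's theorem gives I = A − B/2 + 1 = 2117 − 6/2 + 1 = 2115, so the closed region contains I + B = 2115 + 6 = 2121 lattice points.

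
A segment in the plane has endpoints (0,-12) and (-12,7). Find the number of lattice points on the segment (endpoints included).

2

The number of lattice points on a segment between lattice points is gcd(|Δx|,|Δy|) + 1 = gcd(12,19) + 1 = 1 + 1 = 2.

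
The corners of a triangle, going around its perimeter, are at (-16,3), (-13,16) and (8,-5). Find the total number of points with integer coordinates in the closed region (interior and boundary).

By the shoelace formula, twice the signed area is |((-16)·16 − (-13)·3) + ((-13)·(-5) − 8·16) + (8·3 − (-16)·(-5))| = 336, so the area is 168.
Summing gcd(|Δx|,|Δy|) over the edges gives the boundary count: gcd(3,13) + gcd(21,21) + gcd(24,8) = 1+21+8 = 30.
Pick's theorem gives I = A − B/2 + 1 = 168 − 30/2 + 1 = 154, so the closed region contains I + B = 154 + 30 = 184 lattice points.

184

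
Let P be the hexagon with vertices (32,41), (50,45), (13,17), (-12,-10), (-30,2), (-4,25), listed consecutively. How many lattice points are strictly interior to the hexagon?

Using the shoelace formula, 2A = |(32·45 − 50·41) + (50·17 − 13·45) + (13·(-10) − (-12)·17) + ((-12)·2 − (-30)·(-10)) + ((-30)·25 − (-4)·2) + ((-4)·41 − 32·25)| = 2301, so the area is 2301/2.
Along each edge there are gcd(|Δx|,|Δy|)+1 lattice points, so counting each shared vertex once the boundary has gcd(18,4) + gcd(37,28) + gcd(25,27) + gcd(18,12) + gcd(26,23) + gcd(36,16) = 2+1+1+6+1+4 = 15.
By Pick's theorem A = I + B/2 − 1, so I = 2301/2 − 15/2 + 1 = 1144.

1144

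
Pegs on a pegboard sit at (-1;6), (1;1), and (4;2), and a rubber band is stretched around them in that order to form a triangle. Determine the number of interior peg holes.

8

Using the shoelace formula, 2A = |[(-1)·1 − 1·6] + [1·2 − 4·1] + [4·6 − (-1)·2]| = 17, so the area is 17/2.
The number of boundary lattice points is Σ gcd(|Δx|,|Δy|) = gcd(2,5) + gcd(3,1) + gcd(5,4) = 1+1+1 = 3.
Pick's theorem gives I = A − B/2 + 1 = 17/2 − 3/2 + 1 = 8.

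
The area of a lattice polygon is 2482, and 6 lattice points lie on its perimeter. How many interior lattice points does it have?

2480

From Pick's theorem, I = A − B/2 + 1 = 2482 − 6/2 + 1 = 2480.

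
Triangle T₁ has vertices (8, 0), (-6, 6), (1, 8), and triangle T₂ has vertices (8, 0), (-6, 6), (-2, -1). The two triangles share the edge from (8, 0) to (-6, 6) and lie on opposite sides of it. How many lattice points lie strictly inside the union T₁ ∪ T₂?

71

The union is the simple quadrilateral with vertices (8, 0), (1, 8), (-6, 6), (-2, -1) in order.
Using the shoelace formula, 2A = |(8·8 − 1·0) + (1·6 − (-6)·8) + ((-6)·(-1) − (-2)·6) + ((-2)·0 − 8·(-1))| = 144, so the area is 72.
Along each edge there are gcd(|Δx|,|Δy|)+1 lattice points, so counting each shared vertex once the boundary has gcd(7,8) + gcd(7,2) + gcd(4,7) + gcd(10,1) = 1+1+1+1 = 4.
By Pick's theorem I = A − B/2 + 1 = 72 − 4/2 + 1 = 71.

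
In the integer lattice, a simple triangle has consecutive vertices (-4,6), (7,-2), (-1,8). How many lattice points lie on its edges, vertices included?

Summing gcd(|Δx|,|Δy|) over the edges gives the boundary count: gcd(11,8) + gcd(8,10) + gcd(3,2) = 1+2+1 = 4.

4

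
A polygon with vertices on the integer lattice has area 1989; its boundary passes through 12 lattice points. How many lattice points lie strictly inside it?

Pick's theorem A = I + B/2 − 1 rearranges to I = A − B/2 + 1 = 1989 − 12/2 + 1 = 1984.

1984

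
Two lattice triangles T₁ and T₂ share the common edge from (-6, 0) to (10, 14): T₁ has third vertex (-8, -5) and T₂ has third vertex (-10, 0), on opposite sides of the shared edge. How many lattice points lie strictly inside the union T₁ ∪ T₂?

51

The union is the simple quadrilateral with vertices (-6, 0), (-8, -5), (10, 14), (-10, 0) in order.
The shoelace formula gives twice the area as |[(-6)·(-5) − (-8)·0] + [(-8)·14 − 10·(-5)] + [10·0 − (-10)·14] + [(-10)·0 − (-6)·0]| = 108, so the area is 54.
Along each edge there are gcd(|Δx|,|Δy|)+1 lattice points, so counting each shared vertex once the boundary has gcd(2,5) + gcd(18,19) + gcd(20,14) + gcd(4,0) = 1+1+2+4 = 8.
By Pick's theorem I = A − B/2 + 1 = 54 − 8/2 + 1 = 51.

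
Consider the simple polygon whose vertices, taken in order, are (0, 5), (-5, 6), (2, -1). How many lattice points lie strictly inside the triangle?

10

By the shoelace formula, twice the signed area is |[0·6 − (-5)·5] + [(-5)·(-1) − 2·6] + [2·5 − 0·(-1)]| = 28, so the area is 14.
Summing gcd(|Δx|,|Δy|) over the edges gives the boundary count: gcd(5,1) + gcd(7,7) + gcd(2,6) = 1+7+2 = 10.
Pick's theorem gives I = A − B/2 + 1 = 14 − 10/2 + 1 = 10.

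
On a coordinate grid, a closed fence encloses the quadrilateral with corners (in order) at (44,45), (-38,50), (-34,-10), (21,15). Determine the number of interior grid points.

2983

The shoelace formula gives twice the area as |[44·50 − (-38)·45] + [(-38)·(-10) − (-34)·50] + [(-34)·15 − 21·(-10)] + [21·45 − 44·15]| = 5975, so the area is 5975/2.
Along each edge there are gcd(|Δx|,|Δy|)+1 lattice points, so counting each shared vertex once the boundary has gcd(82,5) + gcd(4,60) + gcd(55,25) + gcd(23,30) = 1+4+5+1 = 11.
Pick's theorem gives I = A − B/2 + 1 = 5975/2 − 11/2 + 1 = 2983.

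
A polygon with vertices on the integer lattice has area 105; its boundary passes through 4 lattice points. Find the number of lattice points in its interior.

From Pick's theorem, I = A − B/2 + 1 = 105 − 4/2 + 1 = 104.

104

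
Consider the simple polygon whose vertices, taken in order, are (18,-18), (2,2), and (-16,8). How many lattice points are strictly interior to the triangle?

127

By the shoelace formula, twice the signed area is |[18·2 − 2·(-18)] + [2·8 − (-16)·2] + [(-16)·(-18) − 18·8]| = 264, so the area is 132.
The number of boundary lattice points is Σ gcd(|Δx|,|Δy|) = gcd(16,20) + gcd(18,6) + gcd(34,26) = 4+6+2 = 12.
Pick's theorem gives I = A − B/2 + 1 = 132 − 12/2 + 1 = 127.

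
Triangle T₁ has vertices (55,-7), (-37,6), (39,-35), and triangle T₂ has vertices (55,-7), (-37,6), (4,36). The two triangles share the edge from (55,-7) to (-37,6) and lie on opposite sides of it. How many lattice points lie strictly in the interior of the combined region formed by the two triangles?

3036

The union is the simple quadrilateral with vertices (55,-7), (39,-35), (-37,6), (4,36) in order.
Using the shoelace formula, 2A = |[55·(-35) − 39·(-7)] + [39·6 − (-37)·(-35)] + [(-37)·36 − 4·6] + [4·(-7) − 55·36]| = 6077, so the area is 6077/2.
Along each edge there are gcd(|Δx|,|Δy|)+1 lattice points, so counting each shared vertex once the boundary has gcd(16,28) + gcd(76,41) + gcd(41,30) + gcd(51,43) = 4+1+1+1 = 7.
By Pick's theorem I = A − B/2 + 1 = 6077/2 − 7/2 + 1 = 3036.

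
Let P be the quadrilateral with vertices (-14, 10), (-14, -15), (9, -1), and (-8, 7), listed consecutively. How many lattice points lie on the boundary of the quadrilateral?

30

The number of boundary lattice points is Σ gcd(|Δx|,|Δy|) = gcd(0,25) + gcd(23,14) + gcd(17,8) + gcd(6,3) = 25+1+1+3 = 30.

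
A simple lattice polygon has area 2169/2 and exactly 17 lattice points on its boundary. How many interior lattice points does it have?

1077

Pick's theorem A = I + B/2 − 1 rearranges to I = A − B/2 + 1 = 2169/2 − 17/2 + 1 = 1077.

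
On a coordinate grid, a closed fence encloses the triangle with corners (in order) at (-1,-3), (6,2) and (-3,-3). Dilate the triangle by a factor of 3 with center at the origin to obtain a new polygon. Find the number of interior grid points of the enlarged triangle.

40

The shoelace formula gives twice the area as |[(-1)·2 − 6·(-3)] + [6·(-3) − (-3)·2] + [(-3)·(-3) − (-1)·(-3)]| = 10, so the area is 5.
Summing gcd(|Δx|,|Δy|) over the edges gives the boundary count: gcd(7,5) + gcd(9,5) + gcd(2,0) = 1+1+2 = 4.
Scaling by 3 multiplies the area by 3² = 9 (so the new area is 45) and multiplies the boundary lattice-point count by 3, giving 12.
By Pick's theorem, the interior count of the dilated polygon is 45 − 12/2 + 1 = 40.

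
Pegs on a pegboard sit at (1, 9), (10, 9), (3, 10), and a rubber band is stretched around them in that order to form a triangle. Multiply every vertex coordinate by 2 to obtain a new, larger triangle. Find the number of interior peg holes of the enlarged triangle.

8

By the shoelace formula, twice the signed area is |[1·9 − 10·9] + [10·10 − 3·9] + [3·9 − 1·10]| = 9, so the area is 4.5.
Summing gcd(|Δx|,|Δy|) over the edges gives the boundary count: gcd(9,0) + gcd(7,1) + gcd(2,1) = 9+1+1 = 11.
Scaling by 2 multiplies the area by 2² = 4 (so the new area is 18) and multiplies the boundary lattice-point count by 2, giving 22.
By Pick's theorem, the interior count of the dilated polygon is 18 − 22/2 + 1 = 8.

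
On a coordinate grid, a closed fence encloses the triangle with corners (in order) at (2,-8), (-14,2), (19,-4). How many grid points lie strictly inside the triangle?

115

By the shoelace formula, twice the signed area is |(2·2 − (-14)·(-8)) + ((-14)·(-4) − 19·2) + (19·(-8) − 2·(-4))| = 234, so the area is 117.
Summing gcd(|Δx|,|Δy|) over the edges gives the boundary count: gcd(16,10) + gcd(33,6) + gcd(17,4) = 2+3+1 = 6.
By Pick's theorem A = I + B/2 − 1, so I = 117 − 6/2 + 1 = 115.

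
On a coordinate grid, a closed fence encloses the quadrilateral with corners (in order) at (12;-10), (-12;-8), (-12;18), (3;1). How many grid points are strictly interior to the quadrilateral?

304

By the shoelace formula, twice the signed area is |[12·(-8) − (-12)·(-10)] + [(-12)·18 − (-12)·(-8)] + [(-12)·1 − 3·18] + [3·(-10) − 12·1]| = 636, so the area is 318.
The number of boundary lattice points is Σ gcd(|Δx|,|Δy|) = gcd(24,2) + gcd(0,26) + gcd(15,17) + gcd(9,11) = 2+26+1+1 = 30.
By Pick's theorem A = I + B/2 − 1, so I = 318 − 30/2 + 1 = 304.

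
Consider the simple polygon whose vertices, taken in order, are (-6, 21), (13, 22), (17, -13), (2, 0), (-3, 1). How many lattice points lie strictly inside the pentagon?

The shoelace formula gives twice the area as |[(-6)·22 − 13·21] + [13·(-13) − 17·22] + [17·0 − 2·(-13)] + [2·1 − (-3)·0] + [(-3)·21 − (-6)·1]| = 977, so the area is 977/2.
Along each edge there are gcd(|Δx|,|Δy|)+1 lattice points, so counting each shared vertex once the boundary has gcd(19,1) + gcd(4,35) + gcd(15,13) + gcd(5,1) + gcd(3,20) = 1+1+1+1+1 = 5.
By Pick's theorem A = I + B/2 − 1, so I = 977/2 − 5/2 + 1 = 487.

487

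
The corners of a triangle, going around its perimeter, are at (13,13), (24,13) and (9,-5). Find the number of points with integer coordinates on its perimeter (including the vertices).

16

The number of boundary lattice points is Σ gcd(|Δx|,|Δy|) = gcd(11,0) + gcd(15,18) + gcd(4,18) = 11+3+2 = 16.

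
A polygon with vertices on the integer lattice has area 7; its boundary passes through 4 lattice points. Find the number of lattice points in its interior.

6

From Pick's theorem, I = A − B/2 + 1 = 7 − 4/2 + 1 = 6.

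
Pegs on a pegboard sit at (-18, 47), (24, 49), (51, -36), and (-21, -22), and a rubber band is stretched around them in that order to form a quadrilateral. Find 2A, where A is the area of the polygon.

Using the shoelace formula, 2A = |((-18)·49 − 24·47) + (24·(-36) − 51·49) + (51·(-22) − (-21)·(-36)) + ((-21)·47 − (-18)·(-22))| = 8634, so the area is 4317.

8634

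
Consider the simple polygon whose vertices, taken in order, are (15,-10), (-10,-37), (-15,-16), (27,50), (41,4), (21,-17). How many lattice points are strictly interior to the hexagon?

By the shoelace formula, twice the signed area is |(15·(-37) − (-10)·(-10)) + ((-10)·(-16) − (-15)·(-37)) + ((-15)·50 − 27·(-16)) + (27·4 − 41·50) + (41·(-17) − 21·4) + (21·(-10) − 15·(-17))| = 4046, so the area is 2023.
The number of boundary lattice points is Σ gcd(|Δx|,|Δy|) = gcd(25,27) + gcd(5,21) + gcd(42,66) + gcd(14,46) + gcd(20,21) + gcd(6,7) = 1+1+6+2+1+1 = 12.
By Pick's theorem A = I + B/2 − 1, so I = 2023 − 12/2 + 1 = 2018.

2018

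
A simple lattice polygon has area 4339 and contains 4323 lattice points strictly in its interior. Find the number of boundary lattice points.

Pick's theorem gives A = I + B/2 − 1, so B = 2(A − I + 1) = 2(4339 − 4323 + 1) = 34.

34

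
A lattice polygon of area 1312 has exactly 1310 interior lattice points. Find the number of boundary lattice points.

6

Pick's theorem gives A = I + B/2 − 1, so B = 2(A − I + 1) = 2(1312 − 1310 + 1) = 6.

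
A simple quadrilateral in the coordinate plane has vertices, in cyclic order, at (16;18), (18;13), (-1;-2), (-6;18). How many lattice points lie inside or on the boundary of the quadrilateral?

298

By the shoelace formula, twice the signed area is |(16·13 − 18·18) + (18·(-2) − (-1)·13) + ((-1)·18 − (-6)·(-2)) + ((-6)·18 − 16·18)| = 565, so the area is 282.5.
Summing gcd(|Δx|,|Δy|) over the edges gives the boundary count: gcd(2,5) + gcd(19,15) + gcd(5,20) + gcd(22,0) = 1+1+5+22 = 29.
Pick's theorem gives I = A − B/2 + 1 = 282.5 − 29/2 + 1 = 269, so the closed region contains I + B = 269 + 29 = 298 lattice points.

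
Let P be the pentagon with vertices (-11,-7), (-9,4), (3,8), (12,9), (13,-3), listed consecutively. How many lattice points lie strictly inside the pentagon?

Using the shoelace formula, 2A = |[(-11)·4 − (-9)·(-7)] + [(-9)·8 − 3·4] + [3·9 − 12·8] + [12·(-3) − 13·9] + [13·(-7) − (-11)·(-3)]| = 537, so the area is 537/2.
Along each edge there are gcd(|Δx|,|Δy|)+1 lattice points, so counting each shared vertex once the boundary has gcd(2,11) + gcd(12,4) + gcd(9,1) + gcd(1,12) + gcd(24,4) = 1+4+1+1+4 = 11.
Pick's theorem gives I = A − B/2 + 1 = 537/2 − 11/2 + 1 = 264.

264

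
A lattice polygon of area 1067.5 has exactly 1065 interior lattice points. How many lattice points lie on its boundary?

7

Pick's theorem gives A = I + B/2 − 1, so B = 2(A − I + 1) = 2(1067.5 − 1065 + 1) = 7.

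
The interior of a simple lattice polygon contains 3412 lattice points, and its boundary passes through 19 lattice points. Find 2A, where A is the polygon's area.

Pick's theorem states A = I + B/2 − 1, so A = 3412 + 19/2 − 1 = 6841/2.
Hence 2A = 6841.

6841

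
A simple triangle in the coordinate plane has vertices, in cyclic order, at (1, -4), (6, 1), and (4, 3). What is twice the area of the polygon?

20

By the shoelace formula, twice the signed area is |[1·1 − 6·(-4)] + [6·3 − 4·1] + [4·(-4) − 1·3]| = 20, so the area is 10.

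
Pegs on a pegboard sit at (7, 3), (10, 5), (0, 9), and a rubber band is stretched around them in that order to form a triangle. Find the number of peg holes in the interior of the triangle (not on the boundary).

15

Using the shoelace formula, 2A = |[7·5 − 10·3] + [10·9 − 0·5] + [0·3 − 7·9]| = 32, so the area is 16.
The number of boundary lattice points is Σ gcd(|Δx|,|Δy|) = gcd(3,2) + gcd(10,4) + gcd(7,6) = 1+2+1 = 4.
By Pick's theorem A = I + B/2 − 1, so I = 16 − 4/2 + 1 = 15.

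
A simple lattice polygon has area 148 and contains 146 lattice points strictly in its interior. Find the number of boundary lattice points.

Pick's theorem gives A = I + B/2 − 1, so B = 2(A − I + 1) = 2(148 − 146 + 1) = 6.

6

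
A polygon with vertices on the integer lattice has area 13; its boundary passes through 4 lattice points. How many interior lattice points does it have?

12

Pick's theorem A = I + B/2 − 1 rearranges to I = A − B/2 + 1 = 13 − 4/2 + 1 = 12.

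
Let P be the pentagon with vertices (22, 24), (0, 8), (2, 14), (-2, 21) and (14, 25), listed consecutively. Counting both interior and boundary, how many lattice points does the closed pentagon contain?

Using the shoelace formula, 2A = |[22·8 − 0·24] + [0·14 − 2·8] + [2·21 − (-2)·14] + [(-2)·25 − 14·21] + [14·24 − 22·25]| = 328, so the area is 164.
The number of boundary lattice points is Σ gcd(|Δx|,|Δy|) = gcd(22,16) + gcd(2,6) + gcd(4,7) + gcd(16,4) + gcd(8,1) = 2+2+1+4+1 = 10.
Pick's theorem gives I = A − B/2 + 1 = 164 − 10/2 + 1 = 160, so the closed region contains I + B = 160 + 10 = 170 lattice points.

170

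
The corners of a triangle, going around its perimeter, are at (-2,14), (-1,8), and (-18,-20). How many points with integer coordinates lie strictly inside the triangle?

64

The shoelace formula gives twice the area as |((-2)·8 − (-1)·14) + ((-1)·(-20) − (-18)·8) + ((-18)·14 − (-2)·(-20))| = 130, so the area is 65.
Along each edge there are gcd(|Δx|,|Δy|)+1 lattice points, so counting each shared vertex once the boundary has gcd(1,6) + gcd(17,28) + gcd(16,34) = 1+1+2 = 4.
By Pick's theorem A = I + B/2 − 1, so I = 65 − 4/2 + 1 = 64.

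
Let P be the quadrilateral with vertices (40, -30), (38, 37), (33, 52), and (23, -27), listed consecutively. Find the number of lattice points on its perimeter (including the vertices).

The number of boundary lattice points is Σ gcd(|Δx|,|Δy|) = gcd(2,67) + gcd(5,15) + gcd(10,79) + gcd(17,3) = 1+5+1+1 = 8.

8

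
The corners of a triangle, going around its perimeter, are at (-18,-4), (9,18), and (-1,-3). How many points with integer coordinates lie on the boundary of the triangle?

Along each edge there are gcd(|Δx|,|Δy|)+1 lattice points, so counting each shared vertex once the boundary has gcd(27,22) + gcd(10,21) + gcd(17,1) = 1+1+1 = 3.

3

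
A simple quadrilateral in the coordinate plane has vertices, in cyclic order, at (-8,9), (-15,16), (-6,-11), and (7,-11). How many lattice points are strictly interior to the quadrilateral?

177

By the shoelace formula, twice the signed area is |((-8)·16 − (-15)·9) + ((-15)·(-11) − (-6)·16) + ((-6)·(-11) − 7·(-11)) + (7·9 − (-8)·(-11))| = 386, so the area is 193.
Summing gcd(|Δx|,|Δy|) over the edges gives the boundary count: gcd(7,7) + gcd(9,27) + gcd(13,0) + gcd(15,20) = 7+9+13+5 = 34.
Pick's theorem gives I = A − B/2 + 1 = 193 − 34/2 + 1 = 177.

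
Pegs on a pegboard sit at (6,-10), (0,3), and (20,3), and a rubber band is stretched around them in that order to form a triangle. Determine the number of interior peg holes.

By the shoelace formula, twice the signed area is |(6·3 − 0·(-10)) + (0·3 − 20·3) + (20·(-10) − 6·3)| = 260, so the area is 130.
Along each edge there are gcd(|Δx|,|Δy|)+1 lattice points, so counting each shared vertex once the boundary has gcd(6,13) + gcd(20,0) + gcd(14,13) = 1+20+1 = 22.
Pick's theorem gives I = A − B/2 + 1 = 130 − 22/2 + 1 = 120.

120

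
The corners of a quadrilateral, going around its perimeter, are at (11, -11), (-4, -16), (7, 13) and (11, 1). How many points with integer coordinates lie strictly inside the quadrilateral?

204

Using the shoelace formula, 2A = |[11·(-16) − (-4)·(-11)] + [(-4)·13 − 7·(-16)] + [7·1 − 11·13] + [11·(-11) − 11·1]| = 428, so the area is 214.
Summing gcd(|Δx|,|Δy|) over the edges gives the boundary count: gcd(15,5) + gcd(11,29) + gcd(4,12) + gcd(0,12) = 5+1+4+12 = 22.
Pick's theorem gives I = A − B/2 + 1 = 214 − 22/2 + 1 = 204.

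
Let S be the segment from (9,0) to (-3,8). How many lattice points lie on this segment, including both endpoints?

The number of lattice points on a segment between lattice points is gcd(|Δx|,|Δy|) + 1 = gcd(12,8) + 1 = 4 + 1 = 5.

5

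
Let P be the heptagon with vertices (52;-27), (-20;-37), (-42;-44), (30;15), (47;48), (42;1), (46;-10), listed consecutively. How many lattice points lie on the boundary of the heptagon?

8

Along each edge there are gcd(|Δx|,|Δy|)+1 lattice points, so counting each shared vertex once the boundary has gcd(72,10) + gcd(22,7) + gcd(72,59) + gcd(17,33) + gcd(5,47) + gcd(4,11) + gcd(6,17) = 2+1+1+1+1+1+1 = 8.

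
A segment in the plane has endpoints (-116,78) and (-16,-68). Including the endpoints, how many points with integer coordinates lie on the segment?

The number of lattice points on a segment between lattice points is gcd(|Δx|,|Δy|) + 1 = gcd(100,146) + 1 = 2 + 1 = 3.

3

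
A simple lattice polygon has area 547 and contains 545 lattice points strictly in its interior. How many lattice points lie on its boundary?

Pick's theorem gives A = I + B/2 − 1, so B = 2(A − I + 1) = 2(547 − 545 + 1) = 6.

6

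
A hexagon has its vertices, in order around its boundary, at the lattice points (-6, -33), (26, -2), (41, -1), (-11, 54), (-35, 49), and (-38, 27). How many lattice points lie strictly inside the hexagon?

By the shoelace formula, twice the signed area is |((-6)·(-2) − 26·(-33)) + (26·(-1) − 41·(-2)) + (41·54 − (-11)·(-1)) + ((-11)·49 − (-35)·54) + ((-35)·27 − (-38)·49) + ((-38)·(-33) − (-6)·27)| = 6813, so the area is 6813/2.
Summing gcd(|Δx|,|Δy|) over the edges gives the boundary count: gcd(32,31) + gcd(15,1) + gcd(52,55) + gcd(24,5) + gcd(3,22) + gcd(32,60) = 1+1+1+1+1+4 = 9.
Pick's theorem gives I = A − B/2 + 1 = 6813/2 − 9/2 + 1 = 3403.

3403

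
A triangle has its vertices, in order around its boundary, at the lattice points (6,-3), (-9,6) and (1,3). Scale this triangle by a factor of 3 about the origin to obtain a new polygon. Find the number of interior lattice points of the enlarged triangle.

The shoelace formula gives twice the area as |(6·6 − (-9)·(-3)) + ((-9)·3 − 1·6) + (1·(-3) − 6·3)| = 45, so the area is 22.5.
Summing gcd(|Δx|,|Δy|) over the edges gives the boundary count: gcd(15,9) + gcd(10,3) + gcd(5,6) = 3+1+1 = 5.
Scaling by 3 multiplies the area by 3² = 9 (so the new area is 202.5) and multiplies the boundary lattice-point count by 3, giving 15.
By Pick's theorem, the interior count of the dilated polygon is 202.5 − 15/2 + 1 = 196.

196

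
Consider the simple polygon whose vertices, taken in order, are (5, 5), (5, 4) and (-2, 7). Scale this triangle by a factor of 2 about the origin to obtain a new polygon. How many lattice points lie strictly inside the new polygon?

The shoelace formula gives twice the area as |[5·4 − 5·5] + [5·7 − (-2)·4] + [(-2)·5 − 5·7]| = 7, so the area is 3.5.
The number of boundary lattice points is Σ gcd(|Δx|,|Δy|) = gcd(0,1) + gcd(7,3) + gcd(7,2) = 1+1+1 = 3.
Scaling by 2 multiplies the area by 2² = 4 (so the new area is 14) and multiplies the boundary lattice-point count by 2, giving 6.
By Pick's theorem, the interior count of the dilated polygon is 14 − 6/2 + 1 = 12.

12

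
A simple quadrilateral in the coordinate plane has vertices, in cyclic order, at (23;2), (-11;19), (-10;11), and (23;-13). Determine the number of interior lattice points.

The shoelace formula gives twice the area as |[23·19 − (-11)·2] + [(-11)·11 − (-10)·19] + [(-10)·(-13) − 23·11] + [23·2 − 23·(-13)]| = 750, so the area is 375.
Summing gcd(|Δx|,|Δy|) over the edges gives the boundary count: gcd(34,17) + gcd(1,8) + gcd(33,24) + gcd(0,15) = 17+1+3+15 = 36.
By Pick's theorem A = I + B/2 − 1, so I = 375 − 36/2 + 1 = 358.

358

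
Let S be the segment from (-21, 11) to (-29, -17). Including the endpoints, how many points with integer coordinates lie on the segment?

The number of lattice points on a segment between lattice points is gcd(|Δx|,|Δy|) + 1 = gcd(8,28) + 1 = 4 + 1 = 5.

5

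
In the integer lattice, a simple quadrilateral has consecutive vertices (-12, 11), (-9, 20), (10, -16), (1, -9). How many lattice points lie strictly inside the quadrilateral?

The shoelace formula gives twice the area as |[(-12)·20 − (-9)·11] + [(-9)·(-16) − 10·20] + [10·(-9) − 1·(-16)] + [1·11 − (-12)·(-9)]| = 368, so the area is 184.
The number of boundary lattice points is Σ gcd(|Δx|,|Δy|) = gcd(3,9) + gcd(19,36) + gcd(9,7) + gcd(13,20) = 3+1+1+1 = 6.
By Pick's theorem A = I + B/2 − 1, so I = 184 − 6/2 + 1 = 182.

182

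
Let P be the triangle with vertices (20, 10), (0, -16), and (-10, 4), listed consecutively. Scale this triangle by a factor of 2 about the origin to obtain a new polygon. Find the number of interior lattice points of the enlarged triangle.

1303

By the shoelace formula, twice the signed area is |(20·(-16) − 0·10) + (0·4 − (-10)·(-16)) + ((-10)·10 − 20·4)| = 660, so the area is 330.
Along each edge there are gcd(|Δx|,|Δy|)+1 lattice points, so counting each shared vertex once the boundary has gcd(20,26) + gcd(10,20) + gcd(30,6) = 2+10+6 = 18.
Scaling by 2 multiplies the area by 2² = 4 (so the new area is 1320) and multiplies the boundary lattice-point count by 2, giving 36.
By Pick's theorem, the interior count of the dilated polygon is 1320 − 36/2 + 1 = 1303.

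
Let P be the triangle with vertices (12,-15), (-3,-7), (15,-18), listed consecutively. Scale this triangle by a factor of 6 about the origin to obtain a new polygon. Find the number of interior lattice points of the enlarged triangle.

364

The shoelace formula gives twice the area as |[12·(-7) − (-3)·(-15)] + [(-3)·(-18) − 15·(-7)] + [15·(-15) − 12·(-18)]| = 21, so the area is 21/2.
Along each edge there are gcd(|Δx|,|Δy|)+1 lattice points, so counting each shared vertex once the boundary has gcd(15,8) + gcd(18,11) + gcd(3,3) = 1+1+3 = 5.
Scaling by 6 multiplies the area by 6² = 36 (so the new area is 378) and multiplies the boundary lattice-point count by 6, giving 30.
By Pick's theorem, the interior count of the dilated polygon is 378 − 30/2 + 1 = 364.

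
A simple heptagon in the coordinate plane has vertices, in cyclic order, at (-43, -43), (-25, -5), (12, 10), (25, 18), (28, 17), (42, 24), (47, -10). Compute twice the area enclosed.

5204

The shoelace formula gives twice the area as |[(-43)·(-5) − (-25)·(-43)] + [(-25)·10 − 12·(-5)] + [12·18 − 25·10] + [25·17 − 28·18] + [28·24 − 42·17] + [42·(-10) − 47·24] + [47·(-43) − (-43)·(-10)]| = 5204, so the area is 2602.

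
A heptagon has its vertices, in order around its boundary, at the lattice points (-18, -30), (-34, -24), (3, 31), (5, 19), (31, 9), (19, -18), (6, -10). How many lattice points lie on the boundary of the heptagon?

15

Along each edge there are gcd(|Δx|,|Δy|)+1 lattice points, so counting each shared vertex once the boundary has gcd(16,6) + gcd(37,55) + gcd(2,12) + gcd(26,10) + gcd(12,27) + gcd(13,8) + gcd(24,20) = 2+1+2+2+3+1+4 = 15.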